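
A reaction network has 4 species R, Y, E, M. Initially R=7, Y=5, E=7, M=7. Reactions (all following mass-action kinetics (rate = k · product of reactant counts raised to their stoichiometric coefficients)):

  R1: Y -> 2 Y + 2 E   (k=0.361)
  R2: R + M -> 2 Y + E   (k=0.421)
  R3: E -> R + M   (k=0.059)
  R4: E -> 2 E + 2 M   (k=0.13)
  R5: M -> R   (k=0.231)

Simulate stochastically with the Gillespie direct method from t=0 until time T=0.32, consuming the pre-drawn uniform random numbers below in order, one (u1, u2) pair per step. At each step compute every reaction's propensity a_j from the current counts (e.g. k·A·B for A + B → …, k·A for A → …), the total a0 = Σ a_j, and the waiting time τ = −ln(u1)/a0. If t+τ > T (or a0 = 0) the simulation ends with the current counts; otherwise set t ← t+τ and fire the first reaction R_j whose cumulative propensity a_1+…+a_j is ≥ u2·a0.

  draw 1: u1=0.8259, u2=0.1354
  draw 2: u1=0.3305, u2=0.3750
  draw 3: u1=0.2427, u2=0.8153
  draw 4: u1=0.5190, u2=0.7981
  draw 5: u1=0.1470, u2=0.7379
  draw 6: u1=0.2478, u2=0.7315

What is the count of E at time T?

E at T = 10

t=0.000: R=7 Y=5 E=7 M=7
Draw 1: a1=1.805, a2=20.629, a3=0.413, a4=0.910, a5=1.617, a0=25.374; τ=−ln(0.8259)/25.374=0.008 → t=0.008; u2·a0=0.1354·25.374=3.436; a1=1.805 < 3.436 ≤ a1+a2=22.434 → R2 fires; R=6 Y=7 E=8 M=6
Draw 2: a1=2.527, a2=15.156, a3=0.472, a4=1.040, a5=1.386, a0=20.581; τ=−ln(0.3305)/20.581=0.054 → t=0.061; u2·a0=0.3750·20.581=7.718; a1=2.527 < 7.718 ≤ a1+a2=17.683 → R2 fires; R=5 Y=9 E=9 M=5
Draw 3: a1=3.249, a2=10.525, a3=0.531, a4=1.170, a5=1.155, a0=16.630; τ=−ln(0.2427)/16.630=0.085 → t=0.146; u2·a0=0.8153·16.630=13.558; a1=3.249 < 13.558 ≤ a1+a2=13.774 → R2 fires; R=4 Y=11 E=10 M=4
Draw 4: a1=3.971, a2=6.736, a3=0.590, a4=1.300, a5=0.924, a0=13.521; τ=−ln(0.5190)/13.521=0.049 → t=0.195; u2·a0=0.7981·13.521=10.791; a1+a2=10.707 < 10.791 ≤ a1+…+a3=11.297 → R3 fires; R=5 Y=11 E=9 M=5
Draw 5: a1=3.971, a2=10.525, a3=0.531, a4=1.170, a5=1.155, a0=17.352; τ=−ln(0.1470)/17.352=0.110 → t=0.305; u2·a0=0.7379·17.352=12.804; a1=3.971 < 12.804 ≤ a1+a2=14.496 → R2 fires; R=4 Y=13 E=10 M=4
Draw 6: a1=4.693, a2=6.736, a3=0.590, a4=1.300, a5=0.924, a0=14.243; τ=−ln(0.2478)/14.243=0.098 → t=0.403 > T=0.32: stop.
Read off E at T=0.32: 10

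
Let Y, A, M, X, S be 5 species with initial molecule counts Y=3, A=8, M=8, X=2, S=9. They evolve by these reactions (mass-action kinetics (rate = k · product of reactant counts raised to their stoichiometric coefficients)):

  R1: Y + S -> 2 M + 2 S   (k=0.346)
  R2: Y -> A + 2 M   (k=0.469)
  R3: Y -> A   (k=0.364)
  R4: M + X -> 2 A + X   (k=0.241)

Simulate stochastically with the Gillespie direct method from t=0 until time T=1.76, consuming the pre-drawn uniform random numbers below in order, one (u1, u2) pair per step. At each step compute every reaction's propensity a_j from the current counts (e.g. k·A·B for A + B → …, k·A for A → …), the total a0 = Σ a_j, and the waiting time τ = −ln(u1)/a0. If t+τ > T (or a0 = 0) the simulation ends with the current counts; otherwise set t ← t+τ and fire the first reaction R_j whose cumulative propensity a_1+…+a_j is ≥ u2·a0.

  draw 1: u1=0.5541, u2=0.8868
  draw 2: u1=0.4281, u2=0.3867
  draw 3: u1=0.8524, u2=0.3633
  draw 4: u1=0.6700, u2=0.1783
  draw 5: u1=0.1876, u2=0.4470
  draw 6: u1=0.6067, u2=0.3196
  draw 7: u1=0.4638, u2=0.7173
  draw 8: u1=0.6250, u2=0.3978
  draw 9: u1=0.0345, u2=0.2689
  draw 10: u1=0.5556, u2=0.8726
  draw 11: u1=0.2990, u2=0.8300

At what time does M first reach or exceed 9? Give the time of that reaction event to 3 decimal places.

t=0.000: Y=3 A=8 M=8 X=2 S=9
Draw 1: a1=9.342, a2=1.407, a3=1.092, a4=3.856, a0=15.697; τ=−ln(0.5541)/15.697=0.038 → t=0.038; u2·a0=0.8868·15.697=13.920; a1+…+a3=11.841 < 13.920 ≤ a1+…+a4=15.697 → R4 fires; Y=3 A=10 M=7 X=2 S=9
Draw 2: a1=9.342, a2=1.407, a3=1.092, a4=3.374, a0=15.215; τ=−ln(0.4281)/15.215=0.056 → t=0.093; u2·a0=0.3867·15.215=5.884 ≤ a1=9.342 → R1 fires; Y=2 A=10 M=9 X=2 S=10
Draw 3: a1=6.920, a2=0.938, a3=0.728, a4=4.338, a0=12.924; τ=−ln(0.8524)/12.924=0.012 → t=0.106; u2·a0=0.3633·12.924=4.695 ≤ a1=6.920 → R1 fires; Y=1 A=10 M=11 X=2 S=11
Draw 4: a1=3.806, a2=0.469, a3=0.364, a4=5.302, a0=9.941; τ=−ln(0.6700)/9.941=0.040 → t=0.146; u2·a0=0.1783·9.941=1.772 ≤ a1=3.806 → R1 fires; Y=0 A=10 M=13 X=2 S=12
Draw 5: a1=0.000, a2=0.000, a3=0.000, a4=6.266, a0=6.266; τ=−ln(0.1876)/6.266=0.267 → t=0.413; u2·a0=0.4470·6.266=2.801; a1+…+a3=0.000 < 2.801 ≤ a1+…+a4=6.266 → R4 fires; Y=0 A=12 M=12 X=2 S=12
Draw 6: a1=0.000, a2=0.000, a3=0.000, a4=5.784, a0=5.784; τ=−ln(0.6067)/5.784=0.086 → t=0.499; u2·a0=0.3196·5.784=1.849; a1+…+a3=0.000 < 1.849 ≤ a1+…+a4=5.784 → R4 fires; Y=0 A=14 M=11 X=2 S=12
Draw 7: a1=0.000, a2=0.000, a3=0.000, a4=5.302, a0=5.302; τ=−ln(0.4638)/5.302=0.145 → t=0.644; u2·a0=0.7173·5.302=3.803; a1+…+a3=0.000 < 3.803 ≤ a1+…+a4=5.302 → R4 fires; Y=0 A=16 M=10 X=2 S=12
Draw 8: a1=0.000, a2=0.000, a3=0.000, a4=4.820, a0=4.820; τ=−ln(0.6250)/4.820=0.098 → t=0.742; u2·a0=0.3978·4.820=1.917; a1+…+a3=0.000 < 1.917 ≤ a1+…+a4=4.820 → R4 fires; Y=0 A=18 M=9 X=2 S=12
Draw 9: a1=0.000, a2=0.000, a3=0.000, a4=4.338, a0=4.338; τ=−ln(0.0345)/4.338=0.776 → t=1.518; u2·a0=0.2689·4.338=1.166; a1+…+a3=0.000 < 1.166 ≤ a1+…+a4=4.338 → R4 fires; Y=0 A=20 M=8 X=2 S=12
Draw 10: a1=0.000, a2=0.000, a3=0.000, a4=3.856, a0=3.856; τ=−ln(0.5556)/3.856=0.152 → t=1.670; u2·a0=0.8726·3.856=3.365; a1+…+a3=0.000 < 3.365 ≤ a1+…+a4=3.856 → R4 fires; Y=0 A=22 M=7 X=2 S=12
Draw 11: a1=0.000, a2=0.000, a3=0.000, a4=3.374, a0=3.374; τ=−ln(0.2990)/3.374=0.358 → t=2.028 > T=1.76: stop.
M first becomes ≥ 9 when it reaches 9 at the event at t=0.093.

Threshold first reached at t = 0.093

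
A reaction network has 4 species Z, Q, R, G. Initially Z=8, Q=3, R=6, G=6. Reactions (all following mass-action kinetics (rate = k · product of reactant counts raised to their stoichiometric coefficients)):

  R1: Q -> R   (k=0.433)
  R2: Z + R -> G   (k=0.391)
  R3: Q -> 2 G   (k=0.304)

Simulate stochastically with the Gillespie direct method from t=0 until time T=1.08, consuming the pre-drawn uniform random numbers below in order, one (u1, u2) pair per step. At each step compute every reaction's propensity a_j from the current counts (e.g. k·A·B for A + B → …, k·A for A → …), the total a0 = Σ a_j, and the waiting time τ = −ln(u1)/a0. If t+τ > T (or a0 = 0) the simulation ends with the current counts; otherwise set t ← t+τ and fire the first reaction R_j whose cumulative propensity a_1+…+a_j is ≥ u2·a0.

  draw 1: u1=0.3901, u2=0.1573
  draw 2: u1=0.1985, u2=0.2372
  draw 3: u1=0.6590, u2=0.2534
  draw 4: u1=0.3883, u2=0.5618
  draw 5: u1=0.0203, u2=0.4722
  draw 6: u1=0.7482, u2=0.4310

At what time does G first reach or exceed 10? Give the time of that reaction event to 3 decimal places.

t=0.000: Z=8 Q=3 R=6 G=6
Draw 1: a1=1.299, a2=18.768, a3=0.912, a0=20.979; τ=−ln(0.3901)/20.979=0.045 → t=0.045; u2·a0=0.1573·20.979=3.300; a1=1.299 < 3.300 ≤ a1+a2=20.067 → R2 fires; Z=7 Q=3 R=5 G=7
Draw 2: a1=1.299, a2=13.685, a3=0.912, a0=15.896; τ=−ln(0.1985)/15.896=0.102 → t=0.147; u2·a0=0.2372·15.896=3.771; a1=1.299 < 3.771 ≤ a1+a2=14.984 → R2 fires; Z=6 Q=3 R=4 G=8
Draw 3: a1=1.299, a2=9.384, a3=0.912, a0=11.595; τ=−ln(0.6590)/11.595=0.036 → t=0.183; u2·a0=0.2534·11.595=2.938; a1=1.299 < 2.938 ≤ a1+a2=10.683 → R2 fires; Z=5 Q=3 R=3 G=9
Draw 4: a1=1.299, a2=5.865, a3=0.912, a0=8.076; τ=−ln(0.3883)/8.076=0.117 → t=0.300; u2·a0=0.5618·8.076=4.537; a1=1.299 < 4.537 ≤ a1+a2=7.164 → R2 fires; Z=4 Q=3 R=2 G=10
Draw 5: a1=1.299, a2=3.128, a3=0.912, a0=5.339; τ=−ln(0.0203)/5.339=0.730 → t=1.030; u2·a0=0.4722·5.339=2.521; a1=1.299 < 2.521 ≤ a1+a2=4.427 → R2 fires; Z=3 Q=3 R=1 G=11
Draw 6: a1=1.299, a2=1.173, a3=0.912, a0=3.384; τ=−ln(0.7482)/3.384=0.086 → t=1.115 > T=1.08: stop.
G first becomes ≥ 10 when it reaches 10 at the event at t=0.300.

Threshold first reached at t = 0.300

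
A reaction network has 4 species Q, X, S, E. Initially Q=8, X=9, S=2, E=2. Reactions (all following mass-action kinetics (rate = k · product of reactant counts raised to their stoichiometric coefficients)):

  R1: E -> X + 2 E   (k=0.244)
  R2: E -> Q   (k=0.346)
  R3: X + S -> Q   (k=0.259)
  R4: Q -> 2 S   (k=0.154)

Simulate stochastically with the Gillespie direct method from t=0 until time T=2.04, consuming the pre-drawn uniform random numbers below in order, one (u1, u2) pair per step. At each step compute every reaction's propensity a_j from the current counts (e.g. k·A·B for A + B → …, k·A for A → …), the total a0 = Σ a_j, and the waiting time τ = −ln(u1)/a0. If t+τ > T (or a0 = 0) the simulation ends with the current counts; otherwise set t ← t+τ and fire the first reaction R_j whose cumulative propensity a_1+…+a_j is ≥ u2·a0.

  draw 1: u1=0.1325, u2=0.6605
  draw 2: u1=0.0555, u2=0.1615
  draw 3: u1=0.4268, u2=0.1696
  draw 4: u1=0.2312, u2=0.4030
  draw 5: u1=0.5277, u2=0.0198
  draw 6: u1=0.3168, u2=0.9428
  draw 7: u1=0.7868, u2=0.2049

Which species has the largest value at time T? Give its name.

Dominant species at T: Q

t=0.000: Q=8 X=9 S=2 E=2
Draw 1: a1=0.488, a2=0.692, a3=4.662, a4=1.232, a0=7.074; τ=−ln(0.1325)/7.074=0.286 → t=0.286; u2·a0=0.6605·7.074=4.672; a1+a2=1.180 < 4.672 ≤ a1+…+a3=5.842 → R3 fires; Q=9 X=8 S=1 E=2
Draw 2: a1=0.488, a2=0.692, a3=2.072, a4=1.386, a0=4.638; τ=−ln(0.0555)/4.638=0.623 → t=0.909; u2·a0=0.1615·4.638=0.749; a1=0.488 < 0.749 ≤ a1+a2=1.180 → R2 fires; Q=10 X=8 S=1 E=1
Draw 3: a1=0.244, a2=0.346, a3=2.072, a4=1.540, a0=4.202; τ=−ln(0.4268)/4.202=0.203 → t=1.112; u2·a0=0.1696·4.202=0.713; a1+a2=0.590 < 0.713 ≤ a1+…+a3=2.662 → R3 fires; Q=11 X=7 S=0 E=1
Draw 4: a1=0.244, a2=0.346, a3=0.000, a4=1.694, a0=2.284; τ=−ln(0.2312)/2.284=0.641 → t=1.753; u2·a0=0.4030·2.284=0.920; a1+…+a3=0.590 < 0.920 ≤ a1+…+a4=2.284 → R4 fires; Q=10 X=7 S=2 E=1
Draw 5: a1=0.244, a2=0.346, a3=3.626, a4=1.540, a0=5.756; τ=−ln(0.5277)/5.756=0.111 → t=1.864; u2·a0=0.0198·5.756=0.114 ≤ a1=0.244 → R1 fires; Q=10 X=8 S=2 E=2
Draw 6: a1=0.488, a2=0.692, a3=4.144, a4=1.540, a0=6.864; τ=−ln(0.3168)/6.864=0.167 → t=2.031; u2·a0=0.9428·6.864=6.471; a1+…+a3=5.324 < 6.471 ≤ a1+…+a4=6.864 → R4 fires; Q=9 X=8 S=4 E=2
Draw 7: a1=0.488, a2=0.692, a3=8.288, a4=1.386, a0=10.854; τ=−ln(0.7868)/10.854=0.022 → t=2.054 > T=2.04: stop.
At T=2.04: Q=9 X=8 S=4 E=2; the largest is Q.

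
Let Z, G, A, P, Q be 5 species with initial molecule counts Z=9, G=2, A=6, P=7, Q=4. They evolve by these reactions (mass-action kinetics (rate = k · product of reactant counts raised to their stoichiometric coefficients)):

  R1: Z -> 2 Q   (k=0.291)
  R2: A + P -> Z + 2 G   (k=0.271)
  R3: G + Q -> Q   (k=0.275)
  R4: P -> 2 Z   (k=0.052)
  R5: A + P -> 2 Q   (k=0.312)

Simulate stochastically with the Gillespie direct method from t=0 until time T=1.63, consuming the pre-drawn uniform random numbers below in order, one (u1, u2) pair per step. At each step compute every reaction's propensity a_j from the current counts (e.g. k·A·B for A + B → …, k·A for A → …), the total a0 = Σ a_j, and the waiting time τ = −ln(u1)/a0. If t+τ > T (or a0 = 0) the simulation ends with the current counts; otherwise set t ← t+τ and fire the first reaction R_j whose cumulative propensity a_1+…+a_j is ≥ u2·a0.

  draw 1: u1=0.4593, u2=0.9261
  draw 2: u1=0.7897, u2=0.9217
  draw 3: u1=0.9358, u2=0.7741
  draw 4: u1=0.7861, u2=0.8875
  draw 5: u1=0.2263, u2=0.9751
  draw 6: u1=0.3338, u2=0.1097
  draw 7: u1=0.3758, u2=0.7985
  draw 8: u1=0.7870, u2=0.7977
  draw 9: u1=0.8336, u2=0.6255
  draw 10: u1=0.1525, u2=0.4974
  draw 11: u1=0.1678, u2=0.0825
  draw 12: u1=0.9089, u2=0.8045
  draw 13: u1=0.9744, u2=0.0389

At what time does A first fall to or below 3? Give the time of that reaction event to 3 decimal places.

Threshold first reached at t = 0.040

t=0.000: Z=9 G=2 A=6 P=7 Q=4
Draw 1: a1=2.619, a2=11.382, a3=2.200, a4=0.364, a5=13.104, a0=29.669; τ=−ln(0.4593)/29.669=0.026 → t=0.026; u2·a0=0.9261·29.669=27.476; a1+…+a4=16.565 < 27.476 ≤ a1+…+a5=29.669 → R5 fires; Z=9 G=2 A=5 P=6 Q=6
Draw 2: a1=2.619, a2=8.130, a3=3.300, a4=0.312, a5=9.360, a0=23.721; τ=−ln(0.7897)/23.721=0.010 → t=0.036; u2·a0=0.9217·23.721=21.864; a1+…+a4=14.361 < 21.864 ≤ a1+…+a5=23.721 → R5 fires; Z=9 G=2 A=4 P=5 Q=8
Draw 3: a1=2.619, a2=5.420, a3=4.400, a4=0.260, a5=6.240, a0=18.939; τ=−ln(0.9358)/18.939=0.004 → t=0.040; u2·a0=0.7741·18.939=14.661; a1+…+a4=12.699 < 14.661 ≤ a1+…+a5=18.939 → R5 fires; Z=9 G=2 A=3 P=4 Q=10
Draw 4: a1=2.619, a2=3.252, a3=5.500, a4=0.208, a5=3.744, a0=15.323; τ=−ln(0.7861)/15.323=0.016 → t=0.055; u2·a0=0.8875·15.323=13.599; a1+…+a4=11.579 < 13.599 ≤ a1+…+a5=15.323 → R5 fires; Z=9 G=2 A=2 P=3 Q=12
Draw 5: a1=2.619, a2=1.626, a3=6.600, a4=0.156, a5=1.872, a0=12.873; τ=−ln(0.2263)/12.873=0.115 → t=0.171; u2·a0=0.9751·12.873=12.552; a1+…+a4=11.001 < 12.552 ≤ a1+…+a5=12.873 → R5 fires; Z=9 G=2 A=1 P=2 Q=14
Draw 6: a1=2.619, a2=0.542, a3=7.700, a4=0.104, a5=0.624, a0=11.589; τ=−ln(0.3338)/11.589=0.095 → t=0.265; u2·a0=0.1097·11.589=1.271 ≤ a1=2.619 → R1 fires; Z=8 G=2 A=1 P=2 Q=16
Draw 7: a1=2.328, a2=0.542, a3=8.800, a4=0.104, a5=0.624, a0=12.398; τ=−ln(0.3758)/12.398=0.079 → t=0.344; u2·a0=0.7985·12.398=9.900; a1+a2=2.870 < 9.900 ≤ a1+…+a3=11.670 → R3 fires; Z=8 G=1 A=1 P=2 Q=16
Draw 8: a1=2.328, a2=0.542, a3=4.400, a4=0.104, a5=0.624, a0=7.998; τ=−ln(0.7870)/7.998=0.030 → t=0.374; u2·a0=0.7977·7.998=6.380; a1+a2=2.870 < 6.380 ≤ a1+…+a3=7.270 → R3 fires; Z=8 G=0 A=1 P=2 Q=16
Draw 9: a1=2.328, a2=0.542, a3=0.000, a4=0.104, a5=0.624, a0=3.598; τ=−ln(0.8336)/3.598=0.051 → t=0.425; u2·a0=0.6255·3.598=2.251 ≤ a1=2.328 → R1 fires; Z=7 G=0 A=1 P=2 Q=18
Draw 10: a1=2.037, a2=0.542, a3=0.000, a4=0.104, a5=0.624, a0=3.307; τ=−ln(0.1525)/3.307=0.569 → t=0.994; u2·a0=0.4974·3.307=1.645 ≤ a1=2.037 → R1 fires; Z=6 G=0 A=1 P=2 Q=20
Draw 11: a1=1.746, a2=0.542, a3=0.000, a4=0.104, a5=0.624, a0=3.016; τ=−ln(0.1678)/3.016=0.592 → t=1.585; u2·a0=0.0825·3.016=0.249 ≤ a1=1.746 → R1 fires; Z=5 G=0 A=1 P=2 Q=22
Draw 12: a1=1.455, a2=0.542, a3=0.000, a4=0.104, a5=0.624, a0=2.725; τ=−ln(0.9089)/2.725=0.035 → t=1.621; u2·a0=0.8045·2.725=2.192; a1+…+a4=2.101 < 2.192 ≤ a1+…+a5=2.725 → R5 fires; Z=5 G=0 A=0 P=1 Q=24
Draw 13: a1=1.455, a2=0.000, a3=0.000, a4=0.052, a5=0.000, a0=1.507; τ=−ln(0.9744)/1.507=0.017 → t=1.638 > T=1.63: stop.
A first becomes ≤ 3 when it reaches 3 at the event at t=0.040.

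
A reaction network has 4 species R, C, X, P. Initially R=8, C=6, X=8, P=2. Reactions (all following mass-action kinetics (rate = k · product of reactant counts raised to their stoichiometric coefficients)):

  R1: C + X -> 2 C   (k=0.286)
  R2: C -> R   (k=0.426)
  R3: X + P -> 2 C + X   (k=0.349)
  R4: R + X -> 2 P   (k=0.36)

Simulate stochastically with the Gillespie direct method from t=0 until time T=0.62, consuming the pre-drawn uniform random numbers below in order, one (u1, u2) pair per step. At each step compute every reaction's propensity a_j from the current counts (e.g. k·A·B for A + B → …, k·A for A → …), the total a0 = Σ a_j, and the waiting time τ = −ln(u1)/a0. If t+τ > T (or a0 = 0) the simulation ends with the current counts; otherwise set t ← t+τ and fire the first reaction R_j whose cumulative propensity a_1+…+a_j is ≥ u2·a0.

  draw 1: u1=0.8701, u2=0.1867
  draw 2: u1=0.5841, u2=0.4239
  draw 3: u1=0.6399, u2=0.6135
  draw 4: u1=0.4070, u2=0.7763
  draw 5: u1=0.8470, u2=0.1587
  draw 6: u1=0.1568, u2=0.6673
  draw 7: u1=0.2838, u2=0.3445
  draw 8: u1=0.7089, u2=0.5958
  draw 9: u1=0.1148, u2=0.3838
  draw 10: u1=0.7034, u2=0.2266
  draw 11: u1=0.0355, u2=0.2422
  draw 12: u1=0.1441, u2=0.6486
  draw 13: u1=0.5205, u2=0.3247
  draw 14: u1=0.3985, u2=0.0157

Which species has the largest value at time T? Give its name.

Dominant species at T: C

t=0.000: R=8 C=6 X=8 P=2
Draw 1: a1=13.728, a2=2.556, a3=5.584, a4=23.040, a0=44.908; τ=−ln(0.8701)/44.908=0.003 → t=0.003; u2·a0=0.1867·44.908=8.384 ≤ a1=13.728 → R1 fires; R=8 C=7 X=7 P=2
Draw 2: a1=14.014, a2=2.982, a3=4.886, a4=20.160, a0=42.042; τ=−ln(0.5841)/42.042=0.013 → t=0.016; u2·a0=0.4239·42.042=17.822; a1+a2=16.996 < 17.822 ≤ a1+…+a3=21.882 → R3 fires; R=8 C=9 X=7 P=1
Draw 3: a1=18.018, a2=3.834, a3=2.443, a4=20.160, a0=44.455; τ=−ln(0.6399)/44.455=0.010 → t=0.026; u2·a0=0.6135·44.455=27.273; a1+…+a3=24.295 < 27.273 ≤ a1+…+a4=44.455 → R4 fires; R=7 C=9 X=6 P=3
Draw 4: a1=15.444, a2=3.834, a3=6.282, a4=15.120, a0=40.680; τ=−ln(0.4070)/40.680=0.022 → t=0.048; u2·a0=0.7763·40.680=31.580; a1+…+a3=25.560 < 31.580 ≤ a1+…+a4=40.680 → R4 fires; R=6 C=9 X=5 P=5
Draw 5: a1=12.870, a2=3.834, a3=8.725, a4=10.800, a0=36.229; τ=−ln(0.8470)/36.229=0.005 → t=0.053; u2·a0=0.1587·36.229=5.750 ≤ a1=12.870 → R1 fires; R=6 C=10 X=4 P=5
Draw 6: a1=11.440, a2=4.260, a3=6.980, a4=8.640, a0=31.320; τ=−ln(0.1568)/31.320=0.059 → t=0.112; u2·a0=0.6673·31.320=20.900; a1+a2=15.700 < 20.900 ≤ a1+…+a3=22.680 → R3 fires; R=6 C=12 X=4 P=4
Draw 7: a1=13.728, a2=5.112, a3=5.584, a4=8.640, a0=33.064; τ=−ln(0.2838)/33.064=0.038 → t=0.150; u2·a0=0.3445·33.064=11.391 ≤ a1=13.728 → R1 fires; R=6 C=13 X=3 P=4
Draw 8: a1=11.154, a2=5.538, a3=4.188, a4=6.480, a0=27.360; τ=−ln(0.7089)/27.360=0.013 → t=0.162; u2·a0=0.5958·27.360=16.301; a1=11.154 < 16.301 ≤ a1+a2=16.692 → R2 fires; R=7 C=12 X=3 P=4
Draw 9: a1=10.296, a2=5.112, a3=4.188, a4=7.560, a0=27.156; τ=−ln(0.1148)/27.156=0.080 → t=0.242; u2·a0=0.3838·27.156=10.422; a1=10.296 < 10.422 ≤ a1+a2=15.408 → R2 fires; R=8 C=11 X=3 P=4
Draw 10: a1=9.438, a2=4.686, a3=4.188, a4=8.640, a0=26.952; τ=−ln(0.7034)/26.952=0.013 → t=0.255; u2·a0=0.2266·26.952=6.107 ≤ a1=9.438 → R1 fires; R=8 C=12 X=2 P=4
Draw 11: a1=6.864, a2=5.112, a3=2.792, a4=5.760, a0=20.528; τ=−ln(0.0355)/20.528=0.163 → t=0.418; u2·a0=0.2422·20.528=4.972 ≤ a1=6.864 → R1 fires; R=8 C=13 X=1 P=4
Draw 12: a1=3.718, a2=5.538, a3=1.396, a4=2.880, a0=13.532; τ=−ln(0.1441)/13.532=0.143 → t=0.561; u2·a0=0.6486·13.532=8.777; a1=3.718 < 8.777 ≤ a1+a2=9.256 → R2 fires; R=9 C=12 X=1 P=4
Draw 13: a1=3.432, a2=5.112, a3=1.396, a4=3.240, a0=13.180; τ=−ln(0.5205)/13.180=0.050 → t=0.611; u2·a0=0.3247·13.180=4.280; a1=3.432 < 4.280 ≤ a1+a2=8.544 → R2 fires; R=10 C=11 X=1 P=4
Draw 14: a1=3.146, a2=4.686, a3=1.396, a4=3.600, a0=12.828; τ=−ln(0.3985)/12.828=0.072 → t=0.682 > T=0.62: stop.
At T=0.62: R=10 C=11 X=1 P=4; the largest is C.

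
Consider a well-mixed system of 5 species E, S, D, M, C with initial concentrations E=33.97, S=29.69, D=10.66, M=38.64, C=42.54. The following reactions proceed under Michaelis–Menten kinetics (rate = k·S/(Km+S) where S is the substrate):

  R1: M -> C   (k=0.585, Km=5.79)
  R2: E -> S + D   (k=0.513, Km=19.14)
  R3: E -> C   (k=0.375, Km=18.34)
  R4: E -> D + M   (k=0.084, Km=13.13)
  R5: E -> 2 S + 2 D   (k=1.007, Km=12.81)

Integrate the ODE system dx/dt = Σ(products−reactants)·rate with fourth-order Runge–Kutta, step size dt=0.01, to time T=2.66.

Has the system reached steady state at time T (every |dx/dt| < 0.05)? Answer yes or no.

RK4 with dt=0.01: 266 steps to T=2.66. Trajectory (selected grid times):
t=0.00: E=33.97 S=29.69 D=10.66 M=38.64 C=42.54
t=0.30: E=33.56 S=30.23 D=11.21 M=38.51 C=42.77
t=0.59: E=33.17 S=30.74 D=11.75 M=38.38 C=42.98
t=0.89: E=32.76 S=31.28 D=12.30 M=38.24 C=43.21
t=1.18: E=32.37 S=31.79 D=12.83 M=38.11 C=43.42
t=1.48: E=31.97 S=32.32 D=13.38 M=37.98 C=43.65
t=1.77: E=31.58 S=32.83 D=13.90 M=37.85 C=43.86
t=2.07: E=31.18 S=33.35 D=14.44 M=37.71 C=44.09
t=2.36: E=30.80 S=33.86 D=14.97 M=37.58 C=44.30
t=2.66: E=30.41 S=34.38 D=15.51 M=37.45 C=44.53
Rates at T: R1=0.5067, R2=0.3148, R3=0.2339, R4=0.0587, R5=0.7085
dx/dt at T (Σ net stoichiometry × rate): E=-1.3159, S=+1.7318, D=+1.7905, M=-0.4480, C=+0.7406
Largest |dx/dt| is |+1.7905| (D) ≥ 0.05 → not steady.

Steady state at T: no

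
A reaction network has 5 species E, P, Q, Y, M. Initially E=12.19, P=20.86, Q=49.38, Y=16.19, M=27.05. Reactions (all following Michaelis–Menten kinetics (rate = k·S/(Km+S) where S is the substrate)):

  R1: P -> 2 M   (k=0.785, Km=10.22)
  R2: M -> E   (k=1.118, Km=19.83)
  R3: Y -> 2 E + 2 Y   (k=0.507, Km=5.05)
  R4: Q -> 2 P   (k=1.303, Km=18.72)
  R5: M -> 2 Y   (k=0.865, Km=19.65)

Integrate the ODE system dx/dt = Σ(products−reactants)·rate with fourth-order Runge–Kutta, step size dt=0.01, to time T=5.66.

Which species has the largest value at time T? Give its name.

RK4 with dt=0.01: 566 steps to T=5.66. Trajectory (selected grid times):
t=0.00: E=12.19 P=20.86 Q=49.38 Y=16.19 M=27.05
t=0.63: E=13.09 P=21.71 Q=48.79 Y=17.07 M=27.00
t=1.26: E=13.99 P=22.56 Q=48.19 Y=17.94 M=26.95
t=1.89: E=14.89 P=23.40 Q=47.60 Y=18.83 M=26.92
t=2.52: E=15.81 P=24.23 Q=47.02 Y=19.71 M=26.89
t=3.14: E=16.71 P=25.04 Q=46.44 Y=20.58 M=26.87
t=3.77: E=17.63 P=25.85 Q=45.85 Y=21.47 M=26.85
t=4.40: E=18.55 P=26.66 Q=45.27 Y=22.35 M=26.84
t=5.03: E=19.48 P=27.46 Q=44.69 Y=23.25 M=26.84
t=5.66: E=20.41 P=28.25 Q=44.12 Y=24.14 M=26.85
At T=5.66: E=20.41 P=28.25 Q=44.12 Y=24.14 M=26.85; the largest is Q.

Dominant species at T: Q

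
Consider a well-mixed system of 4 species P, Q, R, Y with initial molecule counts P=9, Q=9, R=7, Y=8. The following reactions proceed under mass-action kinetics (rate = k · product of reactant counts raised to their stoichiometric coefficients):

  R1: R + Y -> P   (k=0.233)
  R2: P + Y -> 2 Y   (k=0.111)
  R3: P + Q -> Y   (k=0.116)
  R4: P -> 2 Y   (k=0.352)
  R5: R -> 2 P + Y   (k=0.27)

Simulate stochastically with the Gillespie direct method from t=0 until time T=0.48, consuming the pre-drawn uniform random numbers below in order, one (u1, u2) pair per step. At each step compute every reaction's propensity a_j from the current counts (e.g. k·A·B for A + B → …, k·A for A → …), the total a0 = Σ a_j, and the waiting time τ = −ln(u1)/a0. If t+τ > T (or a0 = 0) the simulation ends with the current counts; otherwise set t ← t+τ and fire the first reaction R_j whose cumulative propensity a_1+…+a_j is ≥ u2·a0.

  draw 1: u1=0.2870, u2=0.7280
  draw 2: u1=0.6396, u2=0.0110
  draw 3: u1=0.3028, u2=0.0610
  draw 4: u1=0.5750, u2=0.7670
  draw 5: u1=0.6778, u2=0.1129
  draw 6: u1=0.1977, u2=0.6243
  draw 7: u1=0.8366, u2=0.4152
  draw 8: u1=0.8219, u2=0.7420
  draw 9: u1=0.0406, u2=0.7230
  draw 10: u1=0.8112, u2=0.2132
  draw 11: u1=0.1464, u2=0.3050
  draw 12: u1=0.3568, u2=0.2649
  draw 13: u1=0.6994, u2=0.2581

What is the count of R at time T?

t=0.000: P=9 Q=9 R=7 Y=8
Draw 1: a1=13.048, a2=7.992, a3=9.396, a4=3.168, a5=1.890, a0=35.494; τ=−ln(0.2870)/35.494=0.035 → t=0.035; u2·a0=0.7280·35.494=25.840; a1+a2=21.040 < 25.840 ≤ a1+…+a3=30.436 → R3 fires; P=8 Q=8 R=7 Y=9
Draw 2: a1=14.679, a2=7.992, a3=7.424, a4=2.816, a5=1.890, a0=34.801; τ=−ln(0.6396)/34.801=0.013 → t=0.048; u2·a0=0.0110·34.801=0.383 ≤ a1=14.679 → R1 fires; P=9 Q=8 R=6 Y=8
Draw 3: a1=11.184, a2=7.992, a3=8.352, a4=3.168, a5=1.620, a0=32.316; τ=−ln(0.3028)/32.316=0.037 → t=0.085; u2·a0=0.0610·32.316=1.971 ≤ a1=11.184 → R1 fires; P=10 Q=8 R=5 Y=7
Draw 4: a1=8.155, a2=7.770, a3=9.280, a4=3.520, a5=1.350, a0=30.075; τ=−ln(0.5750)/30.075=0.018 → t=0.103; u2·a0=0.7670·30.075=23.068; a1+a2=15.925 < 23.068 ≤ a1+…+a3=25.205 → R3 fires; P=9 Q=7 R=5 Y=8
Draw 5: a1=9.320, a2=7.992, a3=7.308, a4=3.168, a5=1.350, a0=29.138; τ=−ln(0.6778)/29.138=0.013 → t=0.117; u2·a0=0.1129·29.138=3.290 ≤ a1=9.320 → R1 fires; P=10 Q=7 R=4 Y=7
Draw 6: a1=6.524, a2=7.770, a3=8.120, a4=3.520, a5=1.080, a0=27.014; τ=−ln(0.1977)/27.014=0.060 → t=0.177; u2·a0=0.6243·27.014=16.865; a1+a2=14.294 < 16.865 ≤ a1+…+a3=22.414 → R3 fires; P=9 Q=6 R=4 Y=8
Draw 7: a1=7.456, a2=7.992, a3=6.264, a4=3.168, a5=1.080, a0=25.960; τ=−ln(0.8366)/25.960=0.007 → t=0.184; u2·a0=0.4152·25.960=10.779; a1=7.456 < 10.779 ≤ a1+a2=15.448 → R2 fires; P=8 Q=6 R=4 Y=9
Draw 8: a1=8.388, a2=7.992, a3=5.568, a4=2.816, a5=1.080, a0=25.844; τ=−ln(0.8219)/25.844=0.008 → t=0.191; u2·a0=0.7420·25.844=19.176; a1+a2=16.380 < 19.176 ≤ a1+…+a3=21.948 → R3 fires; P=7 Q=5 R=4 Y=10
Draw 9: a1=9.320, a2=7.770, a3=4.060, a4=2.464, a5=1.080, a0=24.694; τ=−ln(0.0406)/24.694=0.130 → t=0.321; u2·a0=0.7230·24.694=17.854; a1+a2=17.090 < 17.854 ≤ a1+…+a3=21.150 → R3 fires; P=6 Q=4 R=4 Y=11
Draw 10: a1=10.252, a2=7.326, a3=2.784, a4=2.112, a5=1.080, a0=23.554; τ=−ln(0.8112)/23.554=0.009 → t=0.330; u2·a0=0.2132·23.554=5.022 ≤ a1=10.252 → R1 fires; P=7 Q=4 R=3 Y=10
Draw 11: a1=6.990, a2=7.770, a3=3.248, a4=2.464, a5=0.810, a0=21.282; τ=−ln(0.1464)/21.282=0.090 → t=0.420; u2·a0=0.3050·21.282=6.491 ≤ a1=6.990 → R1 fires; P=8 Q=4 R=2 Y=9
Draw 12: a1=4.194, a2=7.992, a3=3.712, a4=2.816, a5=0.540, a0=19.254; τ=−ln(0.3568)/19.254=0.054 → t=0.474; u2·a0=0.2649·19.254=5.100; a1=4.194 < 5.100 ≤ a1+a2=12.186 → R2 fires; P=7 Q=4 R=2 Y=10
Draw 13: a1=4.660, a2=7.770, a3=3.248, a4=2.464, a5=0.540, a0=18.682; τ=−ln(0.6994)/18.682=0.019 → t=0.493 > T=0.48: stop.
Read off R at T=0.48: 2

R at T = 2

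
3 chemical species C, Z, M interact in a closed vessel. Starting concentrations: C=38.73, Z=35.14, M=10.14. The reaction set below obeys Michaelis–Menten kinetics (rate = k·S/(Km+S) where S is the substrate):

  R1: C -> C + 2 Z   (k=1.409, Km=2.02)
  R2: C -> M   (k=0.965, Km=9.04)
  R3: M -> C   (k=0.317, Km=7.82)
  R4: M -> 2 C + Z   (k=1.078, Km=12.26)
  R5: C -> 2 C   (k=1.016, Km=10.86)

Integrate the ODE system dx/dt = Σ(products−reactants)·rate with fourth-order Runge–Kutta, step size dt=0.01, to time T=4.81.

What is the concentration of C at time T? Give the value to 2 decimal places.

RK4 with dt=0.01: 481 steps to T=4.81. Trajectory (selected grid times):
t=0.00: C=38.73 Z=35.14 M=10.14
t=0.53: C=39.35 Z=36.82 M=10.20
t=1.07: C=39.98 Z=38.53 M=10.26
t=1.60: C=40.61 Z=40.21 M=10.33
t=2.14: C=41.24 Z=41.93 M=10.39
t=2.67: C=41.87 Z=43.62 M=10.45
t=3.21: C=42.51 Z=45.34 M=10.51
t=3.74: C=43.14 Z=47.03 M=10.57
t=4.28: C=43.79 Z=48.75 M=10.64
t=4.81: C=44.43 Z=50.45 M=10.70
Read off C at T=4.81: 44.43

C at T = 44.43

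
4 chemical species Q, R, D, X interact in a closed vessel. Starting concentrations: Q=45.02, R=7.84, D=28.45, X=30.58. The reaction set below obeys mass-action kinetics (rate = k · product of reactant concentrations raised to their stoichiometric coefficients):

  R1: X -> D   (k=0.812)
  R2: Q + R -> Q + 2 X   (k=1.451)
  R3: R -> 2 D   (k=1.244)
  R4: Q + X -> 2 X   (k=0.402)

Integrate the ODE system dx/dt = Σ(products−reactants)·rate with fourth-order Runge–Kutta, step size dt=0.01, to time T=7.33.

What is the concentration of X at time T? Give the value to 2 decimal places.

RK4 with dt=0.01: 733 steps to T=7.33. Trajectory (selected grid times):
t=0.00: Q=45.02 R=7.84 D=28.45 X=30.58
t=0.81: Q=0.00 R=0.18 D=71.82 X=47.56
t=1.63: Q=0.00 R=0.06 D=95.16 X=24.44
t=2.44: Q=0.00 R=0.02 D=107.02 X=12.66
t=3.26: Q=0.00 R=0.01 D=113.21 X=6.51
t=4.07: Q=0.00 R=0.00 D=116.35 X=3.37
t=4.89: Q=0.00 R=0.00 D=118.00 X=1.73
t=5.70: Q=0.00 R=0.00 D=118.83 X=0.90
t=6.52: Q=0.00 R=0.00 D=119.27 X=0.46
t=7.33: Q=0.00 R=0.00 D=119.49 X=0.24
Read off X at T=7.33: 0.24

X at T = 0.24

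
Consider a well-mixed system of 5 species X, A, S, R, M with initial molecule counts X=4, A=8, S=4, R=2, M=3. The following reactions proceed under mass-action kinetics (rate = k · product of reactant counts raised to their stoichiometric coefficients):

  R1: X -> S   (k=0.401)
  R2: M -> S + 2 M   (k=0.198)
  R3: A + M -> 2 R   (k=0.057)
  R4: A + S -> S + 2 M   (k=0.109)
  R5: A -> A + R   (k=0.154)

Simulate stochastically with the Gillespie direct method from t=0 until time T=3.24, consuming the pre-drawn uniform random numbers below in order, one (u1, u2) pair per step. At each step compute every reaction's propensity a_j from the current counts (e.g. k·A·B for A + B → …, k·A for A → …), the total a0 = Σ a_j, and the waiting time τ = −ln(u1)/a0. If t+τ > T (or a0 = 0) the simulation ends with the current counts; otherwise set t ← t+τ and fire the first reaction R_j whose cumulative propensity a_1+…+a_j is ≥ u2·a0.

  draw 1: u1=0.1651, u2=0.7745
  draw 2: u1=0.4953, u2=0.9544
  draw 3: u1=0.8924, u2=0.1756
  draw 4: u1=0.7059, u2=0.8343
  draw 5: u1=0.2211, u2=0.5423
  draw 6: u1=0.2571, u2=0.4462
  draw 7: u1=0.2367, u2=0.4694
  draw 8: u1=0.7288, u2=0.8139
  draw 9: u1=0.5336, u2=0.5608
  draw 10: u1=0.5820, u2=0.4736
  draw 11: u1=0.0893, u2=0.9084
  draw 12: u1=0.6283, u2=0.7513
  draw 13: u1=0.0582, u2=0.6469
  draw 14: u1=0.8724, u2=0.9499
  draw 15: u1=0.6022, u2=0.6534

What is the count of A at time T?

A at T = 0

t=0.000: X=4 A=8 S=4 R=2 M=3
Draw 1: a1=1.604, a2=0.594, a3=1.368, a4=3.488, a5=1.232, a0=8.286; τ=−ln(0.1651)/8.286=0.217 → t=0.217; u2·a0=0.7745·8.286=6.418; a1+…+a3=3.566 < 6.418 ≤ a1+…+a4=7.054 → R4 fires; X=4 A=7 S=4 R=2 M=5
Draw 2: a1=1.604, a2=0.990, a3=1.995, a4=3.052, a5=1.078, a0=8.719; τ=−ln(0.4953)/8.719=0.081 → t=0.298; u2·a0=0.9544·8.719=8.321; a1+…+a4=7.641 < 8.321 ≤ a1+…+a5=8.719 → R5 fires; X=4 A=7 S=4 R=3 M=5
Draw 3: a1=1.604, a2=0.990, a3=1.995, a4=3.052, a5=1.078, a0=8.719; τ=−ln(0.8924)/8.719=0.013 → t=0.311; u2·a0=0.1756·8.719=1.531 ≤ a1=1.604 → R1 fires; X=3 A=7 S=5 R=3 M=5
Draw 4: a1=1.203, a2=0.990, a3=1.995, a4=3.815, a5=1.078, a0=9.081; τ=−ln(0.7059)/9.081=0.038 → t=0.349; u2·a0=0.8343·9.081=7.576; a1+…+a3=4.188 < 7.576 ≤ a1+…+a4=8.003 → R4 fires; X=3 A=6 S=5 R=3 M=7
Draw 5: a1=1.203, a2=1.386, a3=2.394, a4=3.270, a5=0.924, a0=9.177; τ=−ln(0.2211)/9.177=0.164 → t=0.514; u2·a0=0.5423·9.177=4.977; a1+a2=2.589 < 4.977 ≤ a1+…+a3=4.983 → R3 fires; X=3 A=5 S=5 R=5 M=6
Draw 6: a1=1.203, a2=1.188, a3=1.710, a4=2.725, a5=0.770, a0=7.596; τ=−ln(0.2571)/7.596=0.179 → t=0.693; u2·a0=0.4462·7.596=3.389; a1+a2=2.391 < 3.389 ≤ a1+…+a3=4.101 → R3 fires; X=3 A=4 S=5 R=7 M=5
Draw 7: a1=1.203, a2=0.990, a3=1.140, a4=2.180, a5=0.616, a0=6.129; τ=−ln(0.2367)/6.129=0.235 → t=0.928; u2·a0=0.4694·6.129=2.877; a1+a2=2.193 < 2.877 ≤ a1+…+a3=3.333 → R3 fires; X=3 A=3 S=5 R=9 M=4
Draw 8: a1=1.203, a2=0.792, a3=0.684, a4=1.635, a5=0.462, a0=4.776; τ=−ln(0.7288)/4.776=0.066 → t=0.994; u2·a0=0.8139·4.776=3.887; a1+…+a3=2.679 < 3.887 ≤ a1+…+a4=4.314 → R4 fires; X=3 A=2 S=5 R=9 M=6
Draw 9: a1=1.203, a2=1.188, a3=0.684, a4=1.090, a5=0.308, a0=4.473; τ=−ln(0.5336)/4.473=0.140 → t=1.134; u2·a0=0.5608·4.473=2.508; a1+a2=2.391 < 2.508 ≤ a1+…+a3=3.075 → R3 fires; X=3 A=1 S=5 R=11 M=5
Draw 10: a1=1.203, a2=0.990, a3=0.285, a4=0.545, a5=0.154, a0=3.177; τ=−ln(0.5820)/3.177=0.170 → t=1.305; u2·a0=0.4736·3.177=1.505; a1=1.203 < 1.505 ≤ a1+a2=2.193 → R2 fires; X=3 A=1 S=6 R=11 M=6
Draw 11: a1=1.203, a2=1.188, a3=0.342, a4=0.654, a5=0.154, a0=3.541; τ=−ln(0.0893)/3.541=0.682 → t=1.987; u2·a0=0.9084·3.541=3.217; a1+…+a3=2.733 < 3.217 ≤ a1+…+a4=3.387 → R4 fires; X=3 A=0 S=6 R=11 M=8
Draw 12: a1=1.203, a2=1.584, a3=0.000, a4=0.000, a5=0.000, a0=2.787; τ=−ln(0.6283)/2.787=0.167 → t=2.154; u2·a0=0.7513·2.787=2.094; a1=1.203 < 2.094 ≤ a1+a2=2.787 → R2 fires; X=3 A=0 S=7 R=11 M=9
Draw 13: a1=1.203, a2=1.782, a3=0.000, a4=0.000, a5=0.000, a0=2.985; τ=−ln(0.0582)/2.985=0.953 → t=3.106; u2·a0=0.6469·2.985=1.931; a1=1.203 < 1.931 ≤ a1+a2=2.985 → R2 fires; X=3 A=0 S=8 R=11 M=10
Draw 14: a1=1.203, a2=1.980, a3=0.000, a4=0.000, a5=0.000, a0=3.183; τ=−ln(0.8724)/3.183=0.043 → t=3.149; u2·a0=0.9499·3.183=3.024; a1=1.203 < 3.024 ≤ a1+a2=3.183 → R2 fires; X=3 A=0 S=9 R=11 M=11
Draw 15: a1=1.203, a2=2.178, a3=0.000, a4=0.000, a5=0.000, a0=3.381; τ=−ln(0.6022)/3.381=0.150 → t=3.299 > T=3.24: stop.
Read off A at T=3.24: 0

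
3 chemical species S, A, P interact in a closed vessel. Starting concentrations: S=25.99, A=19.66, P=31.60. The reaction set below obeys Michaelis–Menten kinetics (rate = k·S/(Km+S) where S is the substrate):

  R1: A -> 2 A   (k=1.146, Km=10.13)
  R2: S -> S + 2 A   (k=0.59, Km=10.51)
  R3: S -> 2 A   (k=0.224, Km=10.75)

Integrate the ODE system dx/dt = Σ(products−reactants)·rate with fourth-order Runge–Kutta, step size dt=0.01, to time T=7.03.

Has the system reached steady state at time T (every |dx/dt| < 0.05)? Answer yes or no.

Steady state at T: no

RK4 with dt=0.01: 703 steps to T=7.03. Trajectory (selected grid times):
t=0.00: S=25.99 A=19.66 P=31.60
t=0.78: S=25.87 A=21.16 P=31.60
t=1.56: S=25.74 A=22.67 P=31.60
t=2.34: S=25.62 A=24.19 P=31.60
t=3.12: S=25.50 A=25.73 P=31.60
t=3.91: S=25.37 A=27.29 P=31.60
t=4.69: S=25.25 A=28.84 P=31.60
t=5.47: S=25.13 A=30.40 P=31.60
t=6.25: S=25.01 A=31.97 P=31.60
t=7.03: S=24.88 A=33.55 P=31.60
Rates at T: R1=0.8802, R2=0.4148, R3=0.1564
dx/dt at T (Σ net stoichiometry × rate): S=-0.1564, A=+2.0227, P=+0.0000
Largest |dx/dt| is |+2.0227| (A) ≥ 0.05 → not steady.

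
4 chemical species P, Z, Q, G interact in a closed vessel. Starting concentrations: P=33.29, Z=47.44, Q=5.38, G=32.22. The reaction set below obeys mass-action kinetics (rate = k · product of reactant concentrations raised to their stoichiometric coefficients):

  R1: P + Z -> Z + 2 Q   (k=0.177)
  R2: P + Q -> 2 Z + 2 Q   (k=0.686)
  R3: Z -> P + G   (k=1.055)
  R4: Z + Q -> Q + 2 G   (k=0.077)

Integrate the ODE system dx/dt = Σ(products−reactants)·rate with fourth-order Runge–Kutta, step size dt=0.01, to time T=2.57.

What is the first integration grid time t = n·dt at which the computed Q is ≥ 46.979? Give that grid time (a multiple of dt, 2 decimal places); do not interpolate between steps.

Threshold first reached at t = 0.06

RK4 with dt=0.01: 257 steps to T=2.57. Trajectory (selected grid times):
t=0.00: P=33.29 Z=47.44 Q=5.38 G=32.22
t=0.05: P=10.16 Z=69.58 Q=42.28 G=46.84
t=0.06: P=7.20 Z=71.66 Q=47.06 G=52.46
t=0.29: P=0.68 Z=31.88 Q=70.45 G=180.26
t=0.57: P=0.19 Z=8.79 Q=76.66 G=242.83
t=0.86: P=0.05 Z=2.21 Q=78.29 G=260.82
t=1.14: P=0.01 Z=0.58 Q=78.68 G=265.30
t=1.43: P=0.00 Z=0.14 Q=78.79 G=266.49
t=1.71: P=0.00 Z=0.04 Q=78.81 G=266.78
t=2.00: P=0.00 Z=0.01 Q=78.82 G=266.86
t=2.28: P=0.00 Z=0.00 Q=78.82 G=266.88
t=2.57: P=0.00 Z=0.00 Q=78.82 G=266.88
Q(0.05)=42.277 < 46.979 but Q(0.06)=47.061 ≥ 46.979, so the first grid time is t=0.06.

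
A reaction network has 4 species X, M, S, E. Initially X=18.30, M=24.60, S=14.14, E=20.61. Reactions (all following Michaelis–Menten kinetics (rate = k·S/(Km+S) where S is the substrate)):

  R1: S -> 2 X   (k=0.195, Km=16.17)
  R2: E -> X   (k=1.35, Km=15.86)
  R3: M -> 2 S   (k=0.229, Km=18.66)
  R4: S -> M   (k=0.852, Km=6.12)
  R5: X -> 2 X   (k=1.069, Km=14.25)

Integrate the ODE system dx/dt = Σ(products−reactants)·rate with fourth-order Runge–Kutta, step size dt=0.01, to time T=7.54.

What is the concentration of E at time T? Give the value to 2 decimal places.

RK4 with dt=0.01: 754 steps to T=7.54. Trajectory (selected grid times):
t=0.00: X=18.30 M=24.60 S=14.14 E=20.61
t=0.84: X=19.60 M=24.99 S=13.79 E=19.97
t=1.68: X=20.91 M=25.37 S=13.44 E=19.35
t=2.51: X=22.20 M=25.75 S=13.10 E=18.73
t=3.35: X=23.50 M=26.12 S=12.77 E=18.13
t=4.19: X=24.81 M=26.49 S=12.44 E=17.53
t=5.03: X=26.12 M=26.85 S=12.12 E=16.93
t=5.86: X=27.41 M=27.21 S=11.80 E=16.36
t=6.70: X=28.71 M=27.56 S=11.50 E=15.79
t=7.54: X=30.01 M=27.91 S=11.19 E=15.23
Read off E at T=7.54: 15.23

E at T = 15.23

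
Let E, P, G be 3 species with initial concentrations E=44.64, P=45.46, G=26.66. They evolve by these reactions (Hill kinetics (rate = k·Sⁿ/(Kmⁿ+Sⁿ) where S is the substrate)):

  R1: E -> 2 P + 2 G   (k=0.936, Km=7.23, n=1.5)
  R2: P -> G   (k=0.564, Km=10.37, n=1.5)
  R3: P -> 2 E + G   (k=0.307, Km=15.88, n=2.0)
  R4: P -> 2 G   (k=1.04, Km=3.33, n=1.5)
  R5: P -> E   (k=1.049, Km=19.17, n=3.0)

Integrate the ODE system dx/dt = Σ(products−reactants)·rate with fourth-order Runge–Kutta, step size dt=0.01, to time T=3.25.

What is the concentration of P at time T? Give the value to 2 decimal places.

P at T = 42.20

RK4 with dt=0.01: 325 steps to T=3.25. Trajectory (selected grid times):
t=0.00: E=44.64 P=45.46 G=26.66
t=0.36: E=44.87 P=45.09 G=28.31
t=0.72: E=45.10 P=44.73 G=29.96
t=1.08: E=45.33 P=44.36 G=31.60
t=1.44: E=45.56 P=44.00 G=33.25
t=1.81: E=45.79 P=43.63 G=34.94
t=2.17: E=46.02 P=43.27 G=36.59
t=2.53: E=46.24 P=42.91 G=38.24
t=2.89: E=46.47 P=42.56 G=39.88
t=3.25: E=46.69 P=42.20 G=41.53
Read off P at T=3.25: 42.20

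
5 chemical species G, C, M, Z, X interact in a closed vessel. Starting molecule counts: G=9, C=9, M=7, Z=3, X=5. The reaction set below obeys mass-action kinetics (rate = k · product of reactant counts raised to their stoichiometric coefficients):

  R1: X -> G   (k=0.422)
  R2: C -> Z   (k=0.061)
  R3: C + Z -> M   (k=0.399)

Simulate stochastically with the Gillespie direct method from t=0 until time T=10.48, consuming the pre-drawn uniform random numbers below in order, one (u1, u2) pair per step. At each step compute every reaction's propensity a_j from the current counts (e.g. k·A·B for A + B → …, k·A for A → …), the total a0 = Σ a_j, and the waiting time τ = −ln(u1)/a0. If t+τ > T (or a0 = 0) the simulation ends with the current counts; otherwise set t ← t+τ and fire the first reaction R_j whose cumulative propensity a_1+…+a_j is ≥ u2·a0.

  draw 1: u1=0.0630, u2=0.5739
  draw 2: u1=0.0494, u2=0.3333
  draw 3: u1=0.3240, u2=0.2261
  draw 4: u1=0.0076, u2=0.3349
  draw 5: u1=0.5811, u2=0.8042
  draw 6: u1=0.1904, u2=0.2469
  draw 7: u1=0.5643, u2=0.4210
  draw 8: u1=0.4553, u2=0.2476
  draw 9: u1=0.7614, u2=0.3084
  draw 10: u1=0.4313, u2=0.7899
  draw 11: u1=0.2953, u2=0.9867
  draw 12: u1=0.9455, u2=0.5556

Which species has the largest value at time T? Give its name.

t=0.000: G=9 C=9 M=7 Z=3 X=5
Draw 1: a1=2.110, a2=0.549, a3=10.773, a0=13.432; τ=−ln(0.0630)/13.432=0.206 → t=0.206; u2·a0=0.5739·13.432=7.709; a1+a2=2.659 < 7.709 ≤ a1+…+a3=13.432 → R3 fires; G=9 C=8 M=8 Z=2 X=5
Draw 2: a1=2.110, a2=0.488, a3=6.384, a0=8.982; τ=−ln(0.0494)/8.982=0.335 → t=0.541; u2·a0=0.3333·8.982=2.994; a1+a2=2.598 < 2.994 ≤ a1+…+a3=8.982 → R3 fires; G=9 C=7 M=9 Z=1 X=5
Draw 3: a1=2.110, a2=0.427, a3=2.793, a0=5.330; τ=−ln(0.3240)/5.330=0.211 → t=0.752; u2·a0=0.2261·5.330=1.205 ≤ a1=2.110 → R1 fires; G=10 C=7 M=9 Z=1 X=4
Draw 4: a1=1.688, a2=0.427, a3=2.793, a0=4.908; τ=−ln(0.0076)/4.908=0.994 → t=1.746; u2·a0=0.3349·4.908=1.644 ≤ a1=1.688 → R1 fires; G=11 C=7 M=9 Z=1 X=3
Draw 5: a1=1.266, a2=0.427, a3=2.793, a0=4.486; τ=−ln(0.5811)/4.486=0.121 → t=1.867; u2·a0=0.8042·4.486=3.608; a1+a2=1.693 < 3.608 ≤ a1+…+a3=4.486 → R3 fires; G=11 C=6 M=10 Z=0 X=3
Draw 6: a1=1.266, a2=0.366, a3=0.000, a0=1.632; τ=−ln(0.1904)/1.632=1.016 → t=2.884; u2·a0=0.2469·1.632=0.403 ≤ a1=1.266 → R1 fires; G=12 C=6 M=10 Z=0 X=2
Draw 7: a1=0.844, a2=0.366, a3=0.000, a0=1.210; τ=−ln(0.5643)/1.210=0.473 → t=3.357; u2·a0=0.4210·1.210=0.509 ≤ a1=0.844 → R1 fires; G=13 C=6 M=10 Z=0 X=1
Draw 8: a1=0.422, a2=0.366, a3=0.000, a0=0.788; τ=−ln(0.4553)/0.788=0.998 → t=4.355; u2·a0=0.2476·0.788=0.195 ≤ a1=0.422 → R1 fires; G=14 C=6 M=10 Z=0 X=0
Draw 9: a1=0.000, a2=0.366, a3=0.000, a0=0.366; τ=−ln(0.7614)/0.366=0.745 → t=5.100; u2·a0=0.3084·0.366=0.113; a1=0.000 < 0.113 ≤ a1+a2=0.366 → R2 fires; G=14 C=5 M=10 Z=1 X=0
Draw 10: a1=0.000, a2=0.305, a3=1.995, a0=2.300; τ=−ln(0.4313)/2.300=0.366 → t=5.465; u2·a0=0.7899·2.300=1.817; a1+a2=0.305 < 1.817 ≤ a1+…+a3=2.300 → R3 fires; G=14 C=4 M=11 Z=0 X=0
Draw 11: a1=0.000, a2=0.244, a3=0.000, a0=0.244; τ=−ln(0.2953)/0.244=4.999 → t=10.464; u2·a0=0.9867·0.244=0.241; a1=0.000 < 0.241 ≤ a1+a2=0.244 → R2 fires; G=14 C=3 M=11 Z=1 X=0
Draw 12: a1=0.000, a2=0.183, a3=1.197, a0=1.380; τ=−ln(0.9455)/1.380=0.041 → t=10.505 > T=10.48: stop.
At T=10.48: G=14 C=3 M=11 Z=1 X=0; the largest is G.

Dominant species at T: G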